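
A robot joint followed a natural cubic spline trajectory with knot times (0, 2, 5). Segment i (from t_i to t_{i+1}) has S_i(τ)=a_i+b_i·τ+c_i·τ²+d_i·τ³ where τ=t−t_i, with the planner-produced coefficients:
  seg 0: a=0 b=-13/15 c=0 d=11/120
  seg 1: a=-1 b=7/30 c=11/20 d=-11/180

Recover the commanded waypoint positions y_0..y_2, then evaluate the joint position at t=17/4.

y_0 = S_0(0) = a_0 = 0
y_1 = S_1(0) = a_1 = -1
y_2 = S_1(3) = 3
t_q=17/4 is in segment 1 (τ=9/4); S_1(τ)=413/256

y_0=0 y_1=-1 y_2=3
S(17/4) = 413/256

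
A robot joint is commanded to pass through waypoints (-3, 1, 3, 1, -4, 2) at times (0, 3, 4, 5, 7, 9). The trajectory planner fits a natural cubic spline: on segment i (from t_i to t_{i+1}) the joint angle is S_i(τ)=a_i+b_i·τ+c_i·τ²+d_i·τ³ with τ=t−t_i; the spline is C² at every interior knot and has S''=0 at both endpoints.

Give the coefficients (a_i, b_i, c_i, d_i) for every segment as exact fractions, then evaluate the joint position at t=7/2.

  seg 0: a=-3 b=211/300 c=0 d=7/100
  seg 1: a=1 b=389/150 c=63/100 d=-367/300
  seg 2: a=3 b=11/60 c=-76/25 d=257/300
  seg 3: a=1 b=-499/150 c=-47/100 d=53/120
  seg 4: a=-4 b=7/75 c=109/50 d=-109/300
S(7/2) = 1841/800

Δ: Δ0=4/3, Δ1=2, Δ2=-2, Δ3=-5/2, Δ4=3
row 1: diag=8, rhs=4; c'=1/8, d'=1/2
row 2: denom=4−1·1/8=31/8; d'=(-24−1·1/2)/(31/8)=-196/31
row 3: denom=6−1·8/31=178/31; d'=(-3−1·-196/31)/(178/31)=103/178
row 4: denom=8−2·31/89=650/89; d'=(33−2·103/178)/(650/89)=109/25
back: M4=109/25
back: M3=103/178−31/89·109/25=-47/50
back: M2=-196/31−8/31·-47/50=-152/25
back: M1=1/2−1/8·-152/25=63/50
M: M0=0, M1=63/50, M2=-152/25, M3=-47/50, M4=109/25, M5=0
seg 0: a=-3, c=M0/2=0, d=(M1−M0)/(6·3)=7/100, b=Δ0−h0·(2M0+M1)/6=211/300
seg 1: a=1, c=M1/2=63/100, d=(M2−M1)/(6·1)=-367/300, b=Δ1−h1·(2M1+M2)/6=389/150
seg 2: a=3, c=M2/2=-76/25, d=(M3−M2)/(6·1)=257/300, b=Δ2−h2·(2M2+M3)/6=11/60
seg 3: a=1, c=M3/2=-47/100, d=(M4−M3)/(6·2)=53/120, b=Δ3−h3·(2M3+M4)/6=-499/150
seg 4: a=-4, c=M4/2=109/50, d=(M5−M4)/(6·2)=-109/300, b=Δ4−h4·(2M4+M5)/6=7/75
t_q=7/2 → seg 1, τ=1/2; S=1+389/150·τ+63/100·τ²+-367/300·τ³=1841/800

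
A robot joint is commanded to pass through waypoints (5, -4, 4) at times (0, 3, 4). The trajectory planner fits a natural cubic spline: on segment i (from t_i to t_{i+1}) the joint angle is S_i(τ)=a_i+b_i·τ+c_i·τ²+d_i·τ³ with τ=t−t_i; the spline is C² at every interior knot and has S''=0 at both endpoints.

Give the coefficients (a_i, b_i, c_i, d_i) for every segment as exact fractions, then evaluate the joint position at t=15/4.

  seg 0: a=5 b=-57/8 c=0 d=11/24
  seg 1: a=-4 b=21/4 c=33/8 d=-11/8
S(15/4) = 859/512

Δ: Δ0=-3, Δ1=8
row 1: diag=8, rhs=66; c'=1/8, d'=33/4
back: M1=33/4
M: M0=0, M1=33/4, M2=0
seg 0: a=5, c=M0/2=0, d=(M1−M0)/(6·3)=11/24, b=Δ0−h0·(2M0+M1)/6=-57/8
seg 1: a=-4, c=M1/2=33/8, d=(M2−M1)/(6·1)=-11/8, b=Δ1−h1·(2M1+M2)/6=21/4
t_q=15/4 → seg 1, τ=3/4; S=-4+21/4·τ+33/8·τ²+-11/8·τ³=859/512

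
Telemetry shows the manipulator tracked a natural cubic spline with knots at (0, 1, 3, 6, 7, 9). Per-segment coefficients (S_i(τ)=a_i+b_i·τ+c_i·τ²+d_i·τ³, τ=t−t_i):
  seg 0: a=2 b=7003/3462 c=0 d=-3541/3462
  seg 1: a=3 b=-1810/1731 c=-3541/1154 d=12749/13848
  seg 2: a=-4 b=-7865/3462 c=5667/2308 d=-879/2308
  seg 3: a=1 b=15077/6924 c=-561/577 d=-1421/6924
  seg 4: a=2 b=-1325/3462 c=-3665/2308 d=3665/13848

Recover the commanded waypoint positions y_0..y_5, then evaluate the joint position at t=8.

y_0=2 y_1=3 y_2=-4 y_3=1 y_4=2 y_5=-3
S(8) = 1357/4616

y_0 = S_0(0) = a_0 = 2
y_1 = S_1(0) = a_1 = 3
y_2 = S_2(0) = a_2 = -4
y_3 = S_3(0) = a_3 = 1
y_4 = S_4(0) = a_4 = 2
y_5 = S_4(2) = -3
t_q=8 is in segment 4 (τ=1); S_4(τ)=1357/4616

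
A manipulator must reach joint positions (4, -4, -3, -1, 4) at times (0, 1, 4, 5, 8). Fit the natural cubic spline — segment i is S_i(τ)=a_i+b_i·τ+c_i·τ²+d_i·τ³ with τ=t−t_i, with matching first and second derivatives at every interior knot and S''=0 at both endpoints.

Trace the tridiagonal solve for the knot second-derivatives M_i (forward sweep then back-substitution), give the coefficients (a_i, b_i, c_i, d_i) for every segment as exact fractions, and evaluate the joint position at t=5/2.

  seg 0: a=4 b=-985/108 c=0 d=121/108
  seg 1: a=-4 b=-311/54 c=121/36 d=-431/972
  seg 2: a=-3 b=263/108 c=-17/27 d=7/36
  seg 3: a=-1 b=95/54 c=-5/108 d=5/972
S(5/2) = -631/96

Δ: Δ0=-8, Δ1=1/3, Δ2=2, Δ3=5/3
row 1: diag=8, rhs=50; c'=3/8, d'=25/4
row 2: denom=8−3·3/8=55/8; d'=(10−3·25/4)/(55/8)=-14/11
row 3: denom=8−1·8/55=432/55; d'=(-2−1·-14/11)/(432/55)=-5/54
back: M3=-5/54
back: M2=-14/11−8/55·-5/54=-34/27
back: M1=25/4−3/8·-34/27=121/18
M: M0=0, M1=121/18, M2=-34/27, M3=-5/54, M4=0
seg 0: a=4, c=M0/2=0, d=(M1−M0)/(6·1)=121/108, b=Δ0−h0·(2M0+M1)/6=-985/108
seg 1: a=-4, c=M1/2=121/36, d=(M2−M1)/(6·3)=-431/972, b=Δ1−h1·(2M1+M2)/6=-311/54
seg 2: a=-3, c=M2/2=-17/27, d=(M3−M2)/(6·1)=7/36, b=Δ2−h2·(2M2+M3)/6=263/108
seg 3: a=-1, c=M3/2=-5/108, d=(M4−M3)/(6·3)=5/972, b=Δ3−h3·(2M3+M4)/6=95/54
t_q=5/2 → seg 1, τ=3/2; S=-4+-311/54·τ+121/36·τ²+-431/972·τ³=-631/96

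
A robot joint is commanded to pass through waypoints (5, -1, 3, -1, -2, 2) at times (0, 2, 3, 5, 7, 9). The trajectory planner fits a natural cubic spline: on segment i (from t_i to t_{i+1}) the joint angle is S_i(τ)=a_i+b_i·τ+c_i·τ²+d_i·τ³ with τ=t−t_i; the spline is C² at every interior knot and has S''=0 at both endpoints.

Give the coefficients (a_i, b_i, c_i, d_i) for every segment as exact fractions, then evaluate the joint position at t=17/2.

  seg 0: a=5 b=-922/159 c=0 d=445/636
  seg 1: a=-1 b=413/159 c=445/106 d=-889/318
  seg 2: a=3 b=829/318 c=-222/53 d=1199/1272
  seg 3: a=-1 b=-451/159 c=311/212 d=-95/636
  seg 4: a=-2 b=197/159 c=121/212 d=-121/1272
S(17/2) = 2787/3392

Δ: Δ0=-3, Δ1=4, Δ2=-2, Δ3=-1/2, Δ4=2
row 1: diag=6, rhs=42; c'=1/6, d'=7
row 2: denom=6−1·1/6=35/6; d'=(-36−1·7)/(35/6)=-258/35
row 3: denom=8−2·12/35=256/35; d'=(9−2·-258/35)/(256/35)=831/256
row 4: denom=8−2·35/128=477/64; d'=(15−2·831/256)/(477/64)=121/106
back: M4=121/106
back: M3=831/256−35/128·121/106=311/106
back: M2=-258/35−12/35·311/106=-444/53
back: M1=7−1/6·-444/53=445/53
M: M0=0, M1=445/53, M2=-444/53, M3=311/106, M4=121/106, M5=0
seg 0: a=5, c=M0/2=0, d=(M1−M0)/(6·2)=445/636, b=Δ0−h0·(2M0+M1)/6=-922/159
seg 1: a=-1, c=M1/2=445/106, d=(M2−M1)/(6·1)=-889/318, b=Δ1−h1·(2M1+M2)/6=413/159
seg 2: a=3, c=M2/2=-222/53, d=(M3−M2)/(6·2)=1199/1272, b=Δ2−h2·(2M2+M3)/6=829/318
seg 3: a=-1, c=M3/2=311/212, d=(M4−M3)/(6·2)=-95/636, b=Δ3−h3·(2M3+M4)/6=-451/159
seg 4: a=-2, c=M4/2=121/212, d=(M5−M4)/(6·2)=-121/1272, b=Δ4−h4·(2M4+M5)/6=197/159
t_q=17/2 → seg 4, τ=3/2; S=-2+197/159·τ+121/212·τ²+-121/1272·τ³=2787/3392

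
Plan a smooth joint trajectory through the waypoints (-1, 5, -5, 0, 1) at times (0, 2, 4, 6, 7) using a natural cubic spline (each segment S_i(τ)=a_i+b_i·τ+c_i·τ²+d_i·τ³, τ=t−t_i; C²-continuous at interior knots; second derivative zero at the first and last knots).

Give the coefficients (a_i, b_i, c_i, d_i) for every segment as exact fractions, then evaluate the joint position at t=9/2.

Δ: Δ0=3, Δ1=-5, Δ2=5/2, Δ3=1
row 1: diag=8, rhs=-48; c'=1/4, d'=-6
row 2: denom=8−2·1/4=15/2; d'=(45−2·-6)/(15/2)=38/5
row 3: denom=6−2·4/15=82/15; d'=(-9−2·38/5)/(82/15)=-363/82
back: M3=-363/82
back: M2=38/5−4/15·-363/82=360/41
back: M1=-6−1/4·360/41=-336/41
M: M0=0, M1=-336/41, M2=360/41, M3=-363/82, M4=0
seg 0: a=-1, c=M0/2=0, d=(M1−M0)/(6·2)=-28/41, b=Δ0−h0·(2M0+M1)/6=235/41
seg 1: a=5, c=M1/2=-168/41, d=(M2−M1)/(6·2)=58/41, b=Δ1−h1·(2M1+M2)/6=-101/41
seg 2: a=-5, c=M2/2=180/41, d=(M3−M2)/(6·2)=-361/328, b=Δ2−h2·(2M2+M3)/6=-77/41
seg 3: a=0, c=M3/2=-363/164, d=(M4−M3)/(6·1)=121/164, b=Δ3−h3·(2M3+M4)/6=203/82
t_q=9/2 → seg 2, τ=1/2; S=-5+-77/41·τ+180/41·τ²+-361/328·τ³=-13065/2624

  seg 0: a=-1 b=235/41 c=0 d=-28/41
  seg 1: a=5 b=-101/41 c=-168/41 d=58/41
  seg 2: a=-5 b=-77/41 c=180/41 d=-361/328
  seg 3: a=0 b=203/82 c=-363/164 d=121/164
S(9/2) = -13065/2624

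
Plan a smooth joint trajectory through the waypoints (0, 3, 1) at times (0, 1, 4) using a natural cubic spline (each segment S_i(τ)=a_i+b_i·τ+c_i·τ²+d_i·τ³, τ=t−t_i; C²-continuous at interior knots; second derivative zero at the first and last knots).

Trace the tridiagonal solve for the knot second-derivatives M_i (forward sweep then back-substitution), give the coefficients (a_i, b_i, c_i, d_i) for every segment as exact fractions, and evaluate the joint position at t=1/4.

  seg 0: a=0 b=83/24 c=0 d=-11/24
  seg 1: a=3 b=25/12 c=-11/8 d=11/72
S(1/4) = 439/512

Δ: Δ0=3, Δ1=-2/3
row 1: diag=8, rhs=-22; c'=3/8, d'=-11/4
back: M1=-11/4
M: M0=0, M1=-11/4, M2=0
seg 0: a=0, c=M0/2=0, d=(M1−M0)/(6·1)=-11/24, b=Δ0−h0·(2M0+M1)/6=83/24
seg 1: a=3, c=M1/2=-11/8, d=(M2−M1)/(6·3)=11/72, b=Δ1−h1·(2M1+M2)/6=25/12
t_q=1/4 → seg 0, τ=1/4; S=0+83/24·τ+0·τ²+-11/24·τ³=439/512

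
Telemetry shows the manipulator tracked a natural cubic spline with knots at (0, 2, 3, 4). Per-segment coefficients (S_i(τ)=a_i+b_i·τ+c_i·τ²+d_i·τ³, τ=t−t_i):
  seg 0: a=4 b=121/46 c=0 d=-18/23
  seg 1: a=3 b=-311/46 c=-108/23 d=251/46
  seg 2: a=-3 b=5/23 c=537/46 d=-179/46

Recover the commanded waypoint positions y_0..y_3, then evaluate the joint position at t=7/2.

y_0=4 y_1=3 y_2=-3 y_3=5
S(7/2) = -169/368

y_0 = S_0(0) = a_0 = 4
y_1 = S_1(0) = a_1 = 3
y_2 = S_2(0) = a_2 = -3
y_3 = S_2(1) = 5
t_q=7/2 is in segment 2 (τ=1/2); S_2(τ)=-169/368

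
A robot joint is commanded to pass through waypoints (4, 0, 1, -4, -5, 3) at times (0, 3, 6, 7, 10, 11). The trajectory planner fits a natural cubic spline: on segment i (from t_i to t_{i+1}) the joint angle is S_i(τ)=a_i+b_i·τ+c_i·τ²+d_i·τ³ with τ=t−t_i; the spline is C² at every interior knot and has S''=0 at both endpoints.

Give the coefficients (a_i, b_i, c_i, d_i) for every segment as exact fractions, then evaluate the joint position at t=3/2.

Δ: Δ0=-4/3, Δ1=1/3, Δ2=-5, Δ3=-1/3, Δ4=8
row 1: diag=12, rhs=10; c'=1/4, d'=5/6
row 2: denom=8−3·1/4=29/4; d'=(-32−3·5/6)/(29/4)=-138/29
row 3: denom=8−1·4/29=228/29; d'=(28−1·-138/29)/(228/29)=25/6
row 4: denom=8−3·29/76=521/76; d'=(50−3·25/6)/(521/76)=2850/521
back: M4=2850/521
back: M3=25/6−29/76·2850/521=3250/1563
back: M2=-138/29−4/29·3250/1563=-7886/1563
back: M1=5/6−1/4·-7886/1563=3274/1563
M: M0=0, M1=3274/1563, M2=-7886/1563, M3=3250/1563, M4=2850/521, M5=0
seg 0: a=4, c=M0/2=0, d=(M1−M0)/(6·3)=1637/14067, b=Δ0−h0·(2M0+M1)/6=-3721/1563
seg 1: a=0, c=M1/2=1637/1563, d=(M2−M1)/(6·3)=-620/1563, b=Δ1−h1·(2M1+M2)/6=1190/1563
seg 2: a=1, c=M2/2=-3943/1563, d=(M3−M2)/(6·1)=1856/1563, b=Δ2−h2·(2M2+M3)/6=-5728/1563
seg 3: a=-4, c=M3/2=1625/1563, d=(M4−M3)/(6·3)=2650/14067, b=Δ3−h3·(2M3+M4)/6=-2682/521
seg 4: a=-5, c=M4/2=1425/521, d=(M5−M4)/(6·1)=-475/521, b=Δ4−h4·(2M4+M5)/6=3218/521
t_q=3/2 → seg 0, τ=3/2; S=4+-3721/1563·τ+0·τ²+1637/14067·τ³=3425/4168

  seg 0: a=4 b=-3721/1563 c=0 d=1637/14067
  seg 1: a=0 b=1190/1563 c=1637/1563 d=-620/1563
  seg 2: a=1 b=-5728/1563 c=-3943/1563 d=1856/1563
  seg 3: a=-4 b=-2682/521 c=1625/1563 d=2650/14067
  seg 4: a=-5 b=3218/521 c=1425/521 d=-475/521
S(3/2) = 3425/4168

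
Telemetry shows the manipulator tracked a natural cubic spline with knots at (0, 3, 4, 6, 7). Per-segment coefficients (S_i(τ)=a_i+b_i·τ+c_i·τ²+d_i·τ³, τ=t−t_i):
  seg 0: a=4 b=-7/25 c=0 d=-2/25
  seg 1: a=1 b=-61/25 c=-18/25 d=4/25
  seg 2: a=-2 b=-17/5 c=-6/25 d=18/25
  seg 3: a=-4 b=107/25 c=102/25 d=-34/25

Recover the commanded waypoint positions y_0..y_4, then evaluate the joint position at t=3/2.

y_0=4 y_1=1 y_2=-2 y_3=-4 y_4=3
S(3/2) = 331/100

y_0 = S_0(0) = a_0 = 4
y_1 = S_1(0) = a_1 = 1
y_2 = S_2(0) = a_2 = -2
y_3 = S_3(0) = a_3 = -4
y_4 = S_3(1) = 3
t_q=3/2 is in segment 0 (τ=3/2); S_0(τ)=331/100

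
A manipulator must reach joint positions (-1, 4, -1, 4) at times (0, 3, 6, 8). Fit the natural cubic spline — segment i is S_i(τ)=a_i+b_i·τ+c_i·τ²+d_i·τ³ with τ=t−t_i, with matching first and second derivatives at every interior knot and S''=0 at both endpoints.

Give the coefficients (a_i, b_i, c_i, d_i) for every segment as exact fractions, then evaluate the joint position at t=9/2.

  seg 0: a=-1 b=215/74 c=0 d=-275/1998
  seg 1: a=4 b=-30/37 c=-275/222 d=635/1998
  seg 2: a=-1 b=25/74 c=60/37 d=-10/37
S(9/2) = 633/592

Δ: Δ0=5/3, Δ1=-5/3, Δ2=5/2
row 1: diag=12, rhs=-20; c'=1/4, d'=-5/3
row 2: denom=10−3·1/4=37/4; d'=(25−3·-5/3)/(37/4)=120/37
back: M2=120/37
back: M1=-5/3−1/4·120/37=-275/111
M: M0=0, M1=-275/111, M2=120/37, M3=0
seg 0: a=-1, c=M0/2=0, d=(M1−M0)/(6·3)=-275/1998, b=Δ0−h0·(2M0+M1)/6=215/74
seg 1: a=4, c=M1/2=-275/222, d=(M2−M1)/(6·3)=635/1998, b=Δ1−h1·(2M1+M2)/6=-30/37
seg 2: a=-1, c=M2/2=60/37, d=(M3−M2)/(6·2)=-10/37, b=Δ2−h2·(2M2+M3)/6=25/74
t_q=9/2 → seg 1, τ=3/2; S=4+-30/37·τ+-275/222·τ²+635/1998·τ³=633/592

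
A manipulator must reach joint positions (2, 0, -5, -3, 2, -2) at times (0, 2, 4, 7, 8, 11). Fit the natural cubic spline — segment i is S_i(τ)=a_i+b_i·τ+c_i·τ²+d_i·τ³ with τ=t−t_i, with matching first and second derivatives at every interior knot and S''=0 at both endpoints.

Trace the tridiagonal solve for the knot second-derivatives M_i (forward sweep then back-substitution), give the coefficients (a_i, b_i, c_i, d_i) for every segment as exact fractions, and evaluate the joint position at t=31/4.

  seg 0: a=2 b=-62/117 c=0 d=-55/468
  seg 1: a=0 b=-227/117 c=-55/78 d=199/936
  seg 2: a=-5 b=-517/234 c=89/156 d=545/4212
  seg 3: a=-3 b=2203/468 c=203/117 d=-75/52
  seg 4: a=2 b=901/234 c=-1213/468 d=1213/4212
S(31/4) = 8965/9984

Δ: Δ0=-1, Δ1=-5/2, Δ2=2/3, Δ3=5, Δ4=-4/3
row 1: diag=8, rhs=-9; c'=1/4, d'=-9/8
row 2: denom=10−2·1/4=19/2; d'=(19−2·-9/8)/(19/2)=85/38
row 3: denom=8−3·6/19=134/19; d'=(26−3·85/38)/(134/19)=733/268
row 4: denom=8−1·19/134=1053/134; d'=(-38−1·733/268)/(1053/134)=-1213/234
back: M4=-1213/234
back: M3=733/268−19/134·-1213/234=406/117
back: M2=85/38−6/19·406/117=89/78
back: M1=-9/8−1/4·89/78=-55/39
M: M0=0, M1=-55/39, M2=89/78, M3=406/117, M4=-1213/234, M5=0
seg 0: a=2, c=M0/2=0, d=(M1−M0)/(6·2)=-55/468, b=Δ0−h0·(2M0+M1)/6=-62/117
seg 1: a=0, c=M1/2=-55/78, d=(M2−M1)/(6·2)=199/936, b=Δ1−h1·(2M1+M2)/6=-227/117
seg 2: a=-5, c=M2/2=89/156, d=(M3−M2)/(6·3)=545/4212, b=Δ2−h2·(2M2+M3)/6=-517/234
seg 3: a=-3, c=M3/2=203/117, d=(M4−M3)/(6·1)=-75/52, b=Δ3−h3·(2M3+M4)/6=2203/468
seg 4: a=2, c=M4/2=-1213/468, d=(M5−M4)/(6·3)=1213/4212, b=Δ4−h4·(2M4+M5)/6=901/234
t_q=31/4 → seg 3, τ=3/4; S=-3+2203/468·τ+203/117·τ²+-75/52·τ³=8965/9984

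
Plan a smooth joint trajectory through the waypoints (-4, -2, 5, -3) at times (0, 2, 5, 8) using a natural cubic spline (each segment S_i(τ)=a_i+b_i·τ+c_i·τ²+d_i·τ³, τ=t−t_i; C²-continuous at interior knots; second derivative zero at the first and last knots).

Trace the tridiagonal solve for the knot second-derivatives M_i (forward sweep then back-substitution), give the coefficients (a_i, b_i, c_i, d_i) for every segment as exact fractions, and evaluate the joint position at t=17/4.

Δ: Δ0=1, Δ1=7/3, Δ2=-8/3
row 1: diag=10, rhs=8; c'=3/10, d'=4/5
row 2: denom=12−3·3/10=111/10; d'=(-30−3·4/5)/(111/10)=-108/37
back: M2=-108/37
back: M1=4/5−3/10·-108/37=62/37
M: M0=0, M1=62/37, M2=-108/37, M3=0
seg 0: a=-4, c=M0/2=0, d=(M1−M0)/(6·2)=31/222, b=Δ0−h0·(2M0+M1)/6=49/111
seg 1: a=-2, c=M1/2=31/37, d=(M2−M1)/(6·3)=-85/333, b=Δ1−h1·(2M1+M2)/6=235/111
seg 2: a=5, c=M2/2=-54/37, d=(M3−M2)/(6·3)=6/37, b=Δ2−h2·(2M2+M3)/6=28/111
t_q=17/4 → seg 1, τ=9/4; S=-2+235/111·τ+31/37·τ²+-85/333·τ³=9703/2368

  seg 0: a=-4 b=49/111 c=0 d=31/222
  seg 1: a=-2 b=235/111 c=31/37 d=-85/333
  seg 2: a=5 b=28/111 c=-54/37 d=6/37
S(17/4) = 9703/2368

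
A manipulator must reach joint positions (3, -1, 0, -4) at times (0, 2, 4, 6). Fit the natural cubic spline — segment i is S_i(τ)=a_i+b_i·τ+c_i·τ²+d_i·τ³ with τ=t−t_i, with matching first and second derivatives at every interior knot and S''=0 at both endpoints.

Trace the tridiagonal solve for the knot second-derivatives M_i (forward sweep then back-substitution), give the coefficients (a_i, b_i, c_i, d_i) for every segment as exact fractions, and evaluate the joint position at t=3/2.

  seg 0: a=3 b=-17/6 c=0 d=5/24
  seg 1: a=-1 b=-1/3 c=5/4 d=-5/12
  seg 2: a=0 b=-1/3 c=-5/4 d=5/24
S(3/2) = -35/64

Δ: Δ0=-2, Δ1=1/2, Δ2=-2
row 1: diag=8, rhs=15; c'=1/4, d'=15/8
row 2: denom=8−2·1/4=15/2; d'=(-15−2·15/8)/(15/2)=-5/2
back: M2=-5/2
back: M1=15/8−1/4·-5/2=5/2
M: M0=0, M1=5/2, M2=-5/2, M3=0
seg 0: a=3, c=M0/2=0, d=(M1−M0)/(6·2)=5/24, b=Δ0−h0·(2M0+M1)/6=-17/6
seg 1: a=-1, c=M1/2=5/4, d=(M2−M1)/(6·2)=-5/12, b=Δ1−h1·(2M1+M2)/6=-1/3
seg 2: a=0, c=M2/2=-5/4, d=(M3−M2)/(6·2)=5/24, b=Δ2−h2·(2M2+M3)/6=-1/3
t_q=3/2 → seg 0, τ=3/2; S=3+-17/6·τ+0·τ²+5/24·τ³=-35/64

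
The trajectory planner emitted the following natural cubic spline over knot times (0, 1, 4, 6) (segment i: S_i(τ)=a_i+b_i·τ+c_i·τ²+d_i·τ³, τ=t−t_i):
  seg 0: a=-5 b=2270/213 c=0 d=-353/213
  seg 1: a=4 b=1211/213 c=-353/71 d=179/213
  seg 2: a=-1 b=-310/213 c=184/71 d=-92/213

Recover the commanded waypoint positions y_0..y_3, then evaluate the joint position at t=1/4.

y_0=-5 y_1=4 y_2=-1 y_3=3
S(1/4) = -10731/4544

y_0 = S_0(0) = a_0 = -5
y_1 = S_1(0) = a_1 = 4
y_2 = S_2(0) = a_2 = -1
y_3 = S_2(2) = 3
t_q=1/4 is in segment 0 (τ=1/4); S_0(τ)=-10731/4544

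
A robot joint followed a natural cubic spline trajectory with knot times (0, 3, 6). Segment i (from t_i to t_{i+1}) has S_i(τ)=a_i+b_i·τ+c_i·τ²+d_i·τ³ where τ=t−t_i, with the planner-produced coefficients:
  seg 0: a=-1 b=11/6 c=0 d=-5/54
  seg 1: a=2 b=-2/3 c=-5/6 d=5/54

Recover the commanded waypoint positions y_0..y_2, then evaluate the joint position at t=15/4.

y_0 = S_0(0) = a_0 = -1
y_1 = S_1(0) = a_1 = 2
y_2 = S_1(3) = -5
t_q=15/4 is in segment 1 (τ=3/4); S_1(τ)=137/128

y_0=-1 y_1=2 y_2=-5
S(15/4) = 137/128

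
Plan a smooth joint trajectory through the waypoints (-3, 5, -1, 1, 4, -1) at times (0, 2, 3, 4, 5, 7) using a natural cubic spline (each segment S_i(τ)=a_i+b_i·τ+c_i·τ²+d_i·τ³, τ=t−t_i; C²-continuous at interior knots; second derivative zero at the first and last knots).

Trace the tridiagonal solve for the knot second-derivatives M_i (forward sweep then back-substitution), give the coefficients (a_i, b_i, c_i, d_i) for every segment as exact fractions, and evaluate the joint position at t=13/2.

  seg 0: a=-3 b=4037/493 c=0 d=-2065/1972
  seg 1: a=5 b=-2158/493 c=-6195/986 d=4595/986
  seg 2: a=-1 b=-2921/986 c=3795/493 d=-93/34
  seg 3: a=1 b=2084/493 c=-501/986 d=-709/986
  seg 4: a=4 b=1039/986 c=-1314/493 d=219/493
S(13/2) = 4271/3944

Δ: Δ0=4, Δ1=-6, Δ2=2, Δ3=3, Δ4=-5/2
row 1: diag=6, rhs=-60; c'=1/6, d'=-10
row 2: denom=4−1·1/6=23/6; d'=(48−1·-10)/(23/6)=348/23
row 3: denom=4−1·6/23=86/23; d'=(6−1·348/23)/(86/23)=-105/43
row 4: denom=6−1·23/86=493/86; d'=(-33−1·-105/43)/(493/86)=-2628/493
back: M4=-2628/493
back: M3=-105/43−23/86·-2628/493=-501/493
back: M2=348/23−6/23·-501/493=7590/493
back: M1=-10−1/6·7590/493=-6195/493
M: M0=0, M1=-6195/493, M2=7590/493, M3=-501/493, M4=-2628/493, M5=0
seg 0: a=-3, c=M0/2=0, d=(M1−M0)/(6·2)=-2065/1972, b=Δ0−h0·(2M0+M1)/6=4037/493
seg 1: a=5, c=M1/2=-6195/986, d=(M2−M1)/(6·1)=4595/986, b=Δ1−h1·(2M1+M2)/6=-2158/493
seg 2: a=-1, c=M2/2=3795/493, d=(M3−M2)/(6·1)=-93/34, b=Δ2−h2·(2M2+M3)/6=-2921/986
seg 3: a=1, c=M3/2=-501/986, d=(M4−M3)/(6·1)=-709/986, b=Δ3−h3·(2M3+M4)/6=2084/493
seg 4: a=4, c=M4/2=-1314/493, d=(M5−M4)/(6·2)=219/493, b=Δ4−h4·(2M4+M5)/6=1039/986
t_q=13/2 → seg 4, τ=3/2; S=4+1039/986·τ+-1314/493·τ²+219/493·τ³=4271/3944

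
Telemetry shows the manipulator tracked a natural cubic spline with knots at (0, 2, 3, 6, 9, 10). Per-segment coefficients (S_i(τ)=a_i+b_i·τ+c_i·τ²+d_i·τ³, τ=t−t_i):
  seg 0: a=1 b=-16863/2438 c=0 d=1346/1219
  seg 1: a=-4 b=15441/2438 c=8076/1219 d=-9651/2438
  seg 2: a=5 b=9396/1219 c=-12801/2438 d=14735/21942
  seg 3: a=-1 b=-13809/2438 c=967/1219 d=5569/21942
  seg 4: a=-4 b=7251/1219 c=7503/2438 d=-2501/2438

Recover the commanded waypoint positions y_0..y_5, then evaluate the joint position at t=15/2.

y_0 = S_0(0) = a_0 = 1
y_1 = S_1(0) = a_1 = -4
y_2 = S_2(0) = a_2 = 5
y_3 = S_3(0) = a_3 = -1
y_4 = S_4(0) = a_4 = -4
y_5 = S_4(1) = 4
t_q=15/2 is in segment 3 (τ=3/2); S_3(τ)=-133693/19504

y_0=1 y_1=-4 y_2=5 y_3=-1 y_4=-4 y_5=4
S(15/2) = -133693/19504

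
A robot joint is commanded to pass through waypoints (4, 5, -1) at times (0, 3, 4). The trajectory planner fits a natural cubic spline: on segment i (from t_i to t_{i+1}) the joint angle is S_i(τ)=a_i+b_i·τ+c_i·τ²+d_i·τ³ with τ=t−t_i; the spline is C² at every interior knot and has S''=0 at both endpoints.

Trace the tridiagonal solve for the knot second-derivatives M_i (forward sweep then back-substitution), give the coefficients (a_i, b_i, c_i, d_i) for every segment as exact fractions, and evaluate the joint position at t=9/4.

Δ: Δ0=1/3, Δ1=-6
row 1: diag=8, rhs=-38; c'=1/8, d'=-19/4
back: M1=-19/4
M: M0=0, M1=-19/4, M2=0
seg 0: a=4, c=M0/2=0, d=(M1−M0)/(6·3)=-19/72, b=Δ0−h0·(2M0+M1)/6=65/24
seg 1: a=5, c=M1/2=-19/8, d=(M2−M1)/(6·1)=19/24, b=Δ1−h1·(2M1+M2)/6=-53/12
t_q=9/4 → seg 0, τ=9/4; S=4+65/24·τ+0·τ²+-19/72·τ³=3629/512

  seg 0: a=4 b=65/24 c=0 d=-19/72
  seg 1: a=5 b=-53/12 c=-19/8 d=19/24
S(9/4) = 3629/512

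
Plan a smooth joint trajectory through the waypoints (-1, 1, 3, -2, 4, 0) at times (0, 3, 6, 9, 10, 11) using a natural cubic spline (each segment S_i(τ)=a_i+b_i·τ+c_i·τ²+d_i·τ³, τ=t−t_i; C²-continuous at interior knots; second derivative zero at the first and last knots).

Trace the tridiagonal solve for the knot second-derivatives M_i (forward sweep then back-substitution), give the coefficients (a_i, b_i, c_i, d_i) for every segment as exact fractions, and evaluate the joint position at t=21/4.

  seg 0: a=-1 b=251/1251 c=0 d=583/11259
  seg 1: a=1 b=2000/1251 c=583/1251 d=-2915/11259
  seg 2: a=3 b=-3247/1251 c=-2332/1251 d=8158/11259
  seg 3: a=-2 b=7235/1251 c=1942/417 d=-5555/1251
  seg 4: a=4 b=2222/1251 c=-3613/417 d=3613/1251
S(21/4) = 35649/8896

Δ: Δ0=2/3, Δ1=2/3, Δ2=-5/3, Δ3=6, Δ4=-4
row 1: diag=12, rhs=0; c'=1/4, d'=0
row 2: denom=12−3·1/4=45/4; d'=(-14−3·0)/(45/4)=-56/45
row 3: denom=8−3·4/15=36/5; d'=(46−3·-56/45)/(36/5)=373/54
row 4: denom=4−1·5/36=139/36; d'=(-60−1·373/54)/(139/36)=-7226/417
back: M4=-7226/417
back: M3=373/54−5/36·-7226/417=3884/417
back: M2=-56/45−4/15·3884/417=-4664/1251
back: M1=0−1/4·-4664/1251=1166/1251
M: M0=0, M1=1166/1251, M2=-4664/1251, M3=3884/417, M4=-7226/417, M5=0
seg 0: a=-1, c=M0/2=0, d=(M1−M0)/(6·3)=583/11259, b=Δ0−h0·(2M0+M1)/6=251/1251
seg 1: a=1, c=M1/2=583/1251, d=(M2−M1)/(6·3)=-2915/11259, b=Δ1−h1·(2M1+M2)/6=2000/1251
seg 2: a=3, c=M2/2=-2332/1251, d=(M3−M2)/(6·3)=8158/11259, b=Δ2−h2·(2M2+M3)/6=-3247/1251
seg 3: a=-2, c=M3/2=1942/417, d=(M4−M3)/(6·1)=-5555/1251, b=Δ3−h3·(2M3+M4)/6=7235/1251
seg 4: a=4, c=M4/2=-3613/417, d=(M5−M4)/(6·1)=3613/1251, b=Δ4−h4·(2M4+M5)/6=2222/1251
t_q=21/4 → seg 1, τ=9/4; S=1+2000/1251·τ+583/1251·τ²+-2915/11259·τ³=35649/8896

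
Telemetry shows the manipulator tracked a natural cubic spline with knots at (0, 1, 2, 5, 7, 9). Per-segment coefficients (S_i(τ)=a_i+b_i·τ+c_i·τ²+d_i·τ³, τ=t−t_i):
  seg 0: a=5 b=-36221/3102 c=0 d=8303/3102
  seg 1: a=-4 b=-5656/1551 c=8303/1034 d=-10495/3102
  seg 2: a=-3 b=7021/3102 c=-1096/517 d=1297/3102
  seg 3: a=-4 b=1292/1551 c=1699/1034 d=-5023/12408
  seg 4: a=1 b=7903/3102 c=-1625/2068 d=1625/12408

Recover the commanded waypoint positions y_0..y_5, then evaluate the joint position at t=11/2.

y_0=5 y_1=-4 y_2=-3 y_3=-4 y_4=1 y_5=4
S(11/2) = -106653/33088

y_0 = S_0(0) = a_0 = 5
y_1 = S_1(0) = a_1 = -4
y_2 = S_2(0) = a_2 = -3
y_3 = S_3(0) = a_3 = -4
y_4 = S_4(0) = a_4 = 1
y_5 = S_4(2) = 4
t_q=11/2 is in segment 3 (τ=1/2); S_3(τ)=-106653/33088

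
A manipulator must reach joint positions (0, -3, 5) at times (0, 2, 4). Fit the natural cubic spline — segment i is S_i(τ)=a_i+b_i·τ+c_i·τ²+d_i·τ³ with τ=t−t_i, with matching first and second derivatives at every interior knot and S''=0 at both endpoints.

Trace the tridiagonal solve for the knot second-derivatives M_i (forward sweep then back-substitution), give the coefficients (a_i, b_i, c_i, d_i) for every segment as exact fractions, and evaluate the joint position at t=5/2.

  seg 0: a=0 b=-23/8 c=0 d=11/32
  seg 1: a=-3 b=5/4 c=33/16 d=-11/32
S(5/2) = -487/256

Δ: Δ0=-3/2, Δ1=4
row 1: diag=8, rhs=33; c'=1/4, d'=33/8
back: M1=33/8
M: M0=0, M1=33/8, M2=0
seg 0: a=0, c=M0/2=0, d=(M1−M0)/(6·2)=11/32, b=Δ0−h0·(2M0+M1)/6=-23/8
seg 1: a=-3, c=M1/2=33/16, d=(M2−M1)/(6·2)=-11/32, b=Δ1−h1·(2M1+M2)/6=5/4
t_q=5/2 → seg 1, τ=1/2; S=-3+5/4·τ+33/16·τ²+-11/32·τ³=-487/256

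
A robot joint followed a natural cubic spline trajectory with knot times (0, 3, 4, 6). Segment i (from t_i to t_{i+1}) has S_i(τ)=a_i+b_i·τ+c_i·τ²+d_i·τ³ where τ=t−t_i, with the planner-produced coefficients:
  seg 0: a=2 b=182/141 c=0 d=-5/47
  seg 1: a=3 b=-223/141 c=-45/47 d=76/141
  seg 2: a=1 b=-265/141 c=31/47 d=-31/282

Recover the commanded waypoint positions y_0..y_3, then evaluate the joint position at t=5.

y_0 = S_0(0) = a_0 = 2
y_1 = S_1(0) = a_1 = 3
y_2 = S_2(0) = a_2 = 1
y_3 = S_2(2) = -1
t_q=5 is in segment 2 (τ=1); S_2(τ)=-31/94

y_0=2 y_1=3 y_2=1 y_3=-1
S(5) = -31/94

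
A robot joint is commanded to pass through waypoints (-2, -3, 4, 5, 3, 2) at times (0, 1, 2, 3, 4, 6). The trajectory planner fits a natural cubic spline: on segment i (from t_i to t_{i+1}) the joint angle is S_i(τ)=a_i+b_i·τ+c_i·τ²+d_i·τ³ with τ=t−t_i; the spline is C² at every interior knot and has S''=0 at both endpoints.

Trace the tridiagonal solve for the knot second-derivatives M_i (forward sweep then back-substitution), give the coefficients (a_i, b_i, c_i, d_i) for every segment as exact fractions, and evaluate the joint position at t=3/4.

  seg 0: a=-2 b=-2255/642 c=0 d=1613/642
  seg 1: a=-3 b=1292/321 c=1613/214 d=-2929/642
  seg 2: a=4 b=3475/642 c=-658/107 d=1115/642
  seg 3: a=5 b=-538/321 c=-201/214 d=395/642
  seg 4: a=3 b=-1097/642 c=97/107 d=-97/642
S(3/4) = -48955/13696

Δ: Δ0=-1, Δ1=7, Δ2=1, Δ3=-2, Δ4=-1/2
row 1: diag=4, rhs=48; c'=1/4, d'=12
row 2: denom=4−1·1/4=15/4; d'=(-36−1·12)/(15/4)=-64/5
row 3: denom=4−1·4/15=56/15; d'=(-18−1·-64/5)/(56/15)=-39/28
row 4: denom=6−1·15/56=321/56; d'=(9−1·-39/28)/(321/56)=194/107
back: M4=194/107
back: M3=-39/28−15/56·194/107=-201/107
back: M2=-64/5−4/15·-201/107=-1316/107
back: M1=12−1/4·-1316/107=1613/107
M: M0=0, M1=1613/107, M2=-1316/107, M3=-201/107, M4=194/107, M5=0
seg 0: a=-2, c=M0/2=0, d=(M1−M0)/(6·1)=1613/642, b=Δ0−h0·(2M0+M1)/6=-2255/642
seg 1: a=-3, c=M1/2=1613/214, d=(M2−M1)/(6·1)=-2929/642, b=Δ1−h1·(2M1+M2)/6=1292/321
seg 2: a=4, c=M2/2=-658/107, d=(M3−M2)/(6·1)=1115/642, b=Δ2−h2·(2M2+M3)/6=3475/642
seg 3: a=5, c=M3/2=-201/214, d=(M4−M3)/(6·1)=395/642, b=Δ3−h3·(2M3+M4)/6=-538/321
seg 4: a=3, c=M4/2=97/107, d=(M5−M4)/(6·2)=-97/642, b=Δ4−h4·(2M4+M5)/6=-1097/642
t_q=3/4 → seg 0, τ=3/4; S=-2+-2255/642·τ+0·τ²+1613/642·τ³=-48955/13696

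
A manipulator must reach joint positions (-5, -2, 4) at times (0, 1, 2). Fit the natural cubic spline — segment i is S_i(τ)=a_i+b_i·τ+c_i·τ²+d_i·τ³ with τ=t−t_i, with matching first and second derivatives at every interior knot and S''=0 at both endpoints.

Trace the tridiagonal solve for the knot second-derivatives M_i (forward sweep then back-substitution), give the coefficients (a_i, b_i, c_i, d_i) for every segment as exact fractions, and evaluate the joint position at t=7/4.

Δ: Δ0=3, Δ1=6
row 1: diag=4, rhs=18; c'=1/4, d'=9/2
back: M1=9/2
M: M0=0, M1=9/2, M2=0
seg 0: a=-5, c=M0/2=0, d=(M1−M0)/(6·1)=3/4, b=Δ0−h0·(2M0+M1)/6=9/4
seg 1: a=-2, c=M1/2=9/4, d=(M2−M1)/(6·1)=-3/4, b=Δ1−h1·(2M1+M2)/6=9/2
t_q=7/4 → seg 1, τ=3/4; S=-2+9/2·τ+9/4·τ²+-3/4·τ³=595/256

  seg 0: a=-5 b=9/4 c=0 d=3/4
  seg 1: a=-2 b=9/2 c=9/4 d=-3/4
S(7/4) = 595/256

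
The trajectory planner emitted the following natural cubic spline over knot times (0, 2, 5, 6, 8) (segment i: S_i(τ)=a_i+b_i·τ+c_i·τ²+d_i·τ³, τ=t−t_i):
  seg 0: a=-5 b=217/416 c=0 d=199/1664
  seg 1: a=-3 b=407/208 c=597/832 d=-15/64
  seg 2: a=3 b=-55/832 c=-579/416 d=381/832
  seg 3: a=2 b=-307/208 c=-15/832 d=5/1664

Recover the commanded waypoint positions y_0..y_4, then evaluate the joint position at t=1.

y_0 = S_0(0) = a_0 = -5
y_1 = S_1(0) = a_1 = -3
y_2 = S_2(0) = a_2 = 3
y_3 = S_3(0) = a_3 = 2
y_4 = S_3(2) = -1
t_q=1 is in segment 0 (τ=1); S_0(τ)=-7253/1664

y_0=-5 y_1=-3 y_2=3 y_3=2 y_4=-1
S(1) = -7253/1664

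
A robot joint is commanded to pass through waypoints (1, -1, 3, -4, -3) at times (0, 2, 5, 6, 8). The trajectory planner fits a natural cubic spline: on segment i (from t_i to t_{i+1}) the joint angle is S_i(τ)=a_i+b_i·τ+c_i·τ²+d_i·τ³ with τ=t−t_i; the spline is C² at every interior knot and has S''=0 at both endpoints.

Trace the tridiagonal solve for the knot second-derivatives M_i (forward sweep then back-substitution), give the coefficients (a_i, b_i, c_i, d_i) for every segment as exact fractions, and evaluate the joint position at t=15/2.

Δ: Δ0=-1, Δ1=4/3, Δ2=-7, Δ3=1/2
row 1: diag=10, rhs=14; c'=3/10, d'=7/5
row 2: denom=8−3·3/10=71/10; d'=(-50−3·7/5)/(71/10)=-542/71
row 3: denom=6−1·10/71=416/71; d'=(45−1·-542/71)/(416/71)=3737/416
back: M3=3737/416
back: M2=-542/71−10/71·3737/416=-1851/208
back: M1=7/5−3/10·-1851/208=1693/416
M: M0=0, M1=1693/416, M2=-1851/208, M3=3737/416, M4=0
seg 0: a=1, c=M0/2=0, d=(M1−M0)/(6·2)=1693/4992, b=Δ0−h0·(2M0+M1)/6=-2941/1248
seg 1: a=-1, c=M1/2=1693/832, d=(M2−M1)/(6·3)=-415/576, b=Δ1−h1·(2M1+M2)/6=1069/624
seg 2: a=3, c=M2/2=-1851/416, d=(M3−M2)/(6·1)=7439/2496, b=Δ2−h2·(2M2+M3)/6=-13805/2496
seg 3: a=-4, c=M3/2=3737/832, d=(M4−M3)/(6·2)=-3737/4992, b=Δ3−h3·(2M3+M4)/6=-3425/624
t_q=15/2 → seg 3, τ=3/2; S=-4+-3425/624·τ+3737/832·τ²+-3737/4992·τ³=-61949/13312

  seg 0: a=1 b=-2941/1248 c=0 d=1693/4992
  seg 1: a=-1 b=1069/624 c=1693/832 d=-415/576
  seg 2: a=3 b=-13805/2496 c=-1851/416 d=7439/2496
  seg 3: a=-4 b=-3425/624 c=3737/832 d=-3737/4992
S(15/2) = -61949/13312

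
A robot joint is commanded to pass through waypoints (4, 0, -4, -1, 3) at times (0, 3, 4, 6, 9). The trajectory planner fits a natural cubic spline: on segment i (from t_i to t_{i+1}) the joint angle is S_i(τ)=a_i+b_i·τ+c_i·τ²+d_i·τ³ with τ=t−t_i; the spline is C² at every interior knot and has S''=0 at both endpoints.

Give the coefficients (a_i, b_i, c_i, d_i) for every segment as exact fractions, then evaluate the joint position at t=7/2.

  seg 0: a=4 b=5/73 c=0 d=-307/1971
  seg 1: a=0 b=-302/73 c=-307/219 d=337/219
  seg 2: a=-4 b=-509/219 c=704/219 d=-1141/1752
  seg 3: a=-1 b=397/146 c=-607/876 d=607/7884
S(7/2) = -3901/1752

Δ: Δ0=-4/3, Δ1=-4, Δ2=3/2, Δ3=4/3
row 1: diag=8, rhs=-16; c'=1/8, d'=-2
row 2: denom=6−1·1/8=47/8; d'=(33−1·-2)/(47/8)=280/47
row 3: denom=10−2·16/47=438/47; d'=(-1−2·280/47)/(438/47)=-607/438
back: M3=-607/438
back: M2=280/47−16/47·-607/438=1408/219
back: M1=-2−1/8·1408/219=-614/219
M: M0=0, M1=-614/219, M2=1408/219, M3=-607/438, M4=0
seg 0: a=4, c=M0/2=0, d=(M1−M0)/(6·3)=-307/1971, b=Δ0−h0·(2M0+M1)/6=5/73
seg 1: a=0, c=M1/2=-307/219, d=(M2−M1)/(6·1)=337/219, b=Δ1−h1·(2M1+M2)/6=-302/73
seg 2: a=-4, c=M2/2=704/219, d=(M3−M2)/(6·2)=-1141/1752, b=Δ2−h2·(2M2+M3)/6=-509/219
seg 3: a=-1, c=M3/2=-607/876, d=(M4−M3)/(6·3)=607/7884, b=Δ3−h3·(2M3+M4)/6=397/146
t_q=7/2 → seg 1, τ=1/2; S=0+-302/73·τ+-307/219·τ²+337/219·τ³=-3901/1752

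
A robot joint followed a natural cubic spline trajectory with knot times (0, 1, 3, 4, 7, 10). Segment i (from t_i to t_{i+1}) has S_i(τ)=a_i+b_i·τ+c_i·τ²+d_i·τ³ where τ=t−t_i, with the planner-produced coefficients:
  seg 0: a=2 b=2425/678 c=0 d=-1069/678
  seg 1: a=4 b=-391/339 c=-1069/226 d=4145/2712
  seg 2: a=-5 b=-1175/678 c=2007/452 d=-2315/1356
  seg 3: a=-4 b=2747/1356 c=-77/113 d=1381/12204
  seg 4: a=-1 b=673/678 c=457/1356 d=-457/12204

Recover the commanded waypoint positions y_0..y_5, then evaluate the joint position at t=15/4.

y_0=2 y_1=4 y_2=-5 y_3=-4 y_4=-1 y_5=4
S(15/4) = -130823/28928

y_0 = S_0(0) = a_0 = 2
y_1 = S_1(0) = a_1 = 4
y_2 = S_2(0) = a_2 = -5
y_3 = S_3(0) = a_3 = -4
y_4 = S_4(0) = a_4 = -1
y_5 = S_4(3) = 4
t_q=15/4 is in segment 2 (τ=3/4); S_2(τ)=-130823/28928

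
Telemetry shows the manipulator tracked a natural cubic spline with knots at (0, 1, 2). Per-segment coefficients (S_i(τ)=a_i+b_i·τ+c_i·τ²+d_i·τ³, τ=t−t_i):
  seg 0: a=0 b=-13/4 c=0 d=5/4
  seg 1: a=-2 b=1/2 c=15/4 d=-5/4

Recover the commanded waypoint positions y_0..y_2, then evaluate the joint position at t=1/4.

y_0=0 y_1=-2 y_2=1
S(1/4) = -203/256

y_0 = S_0(0) = a_0 = 0
y_1 = S_1(0) = a_1 = -2
y_2 = S_1(1) = 1
t_q=1/4 is in segment 0 (τ=1/4); S_0(τ)=-203/256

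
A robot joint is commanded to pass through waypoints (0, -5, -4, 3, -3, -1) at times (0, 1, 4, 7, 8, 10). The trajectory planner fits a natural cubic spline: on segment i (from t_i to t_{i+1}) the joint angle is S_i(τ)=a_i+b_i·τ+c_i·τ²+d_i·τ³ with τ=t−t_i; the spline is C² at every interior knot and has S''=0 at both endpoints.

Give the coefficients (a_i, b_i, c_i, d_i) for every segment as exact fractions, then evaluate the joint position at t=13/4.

Δ: Δ0=-5, Δ1=1/3, Δ2=7/3, Δ3=-6, Δ4=1
row 1: diag=8, rhs=32; c'=3/8, d'=4
row 2: denom=12−3·3/8=87/8; d'=(12−3·4)/(87/8)=0
row 3: denom=8−3·8/29=208/29; d'=(-50−3·0)/(208/29)=-725/104
row 4: denom=6−1·29/208=1219/208; d'=(42−1·-725/104)/(1219/208)=10186/1219
back: M4=10186/1219
back: M3=-725/104−29/208·10186/1219=-9918/1219
back: M2=0−8/29·-9918/1219=2736/1219
back: M1=4−3/8·2736/1219=3850/1219
M: M0=0, M1=3850/1219, M2=2736/1219, M3=-9918/1219, M4=10186/1219, M5=0
seg 0: a=0, c=M0/2=0, d=(M1−M0)/(6·1)=1925/3657, b=Δ0−h0·(2M0+M1)/6=-20210/3657
seg 1: a=-5, c=M1/2=1925/1219, d=(M2−M1)/(6·3)=-557/10971, b=Δ1−h1·(2M1+M2)/6=-14435/3657
seg 2: a=-4, c=M2/2=1368/1219, d=(M3−M2)/(6·3)=-703/1219, b=Δ2−h2·(2M2+M3)/6=15202/3657
seg 3: a=3, c=M3/2=-4959/1219, d=(M4−M3)/(6·1)=10052/3657, b=Δ3−h3·(2M3+M4)/6=-17117/3657
seg 4: a=-3, c=M4/2=5093/1219, d=(M5−M4)/(6·2)=-5093/7314, b=Δ4−h4·(2M4+M5)/6=-16715/3657
t_q=13/4 → seg 1, τ=9/4; S=-5+-14435/3657·τ+1925/1219·τ²+-557/10971·τ³=-504377/78016

  seg 0: a=0 b=-20210/3657 c=0 d=1925/3657
  seg 1: a=-5 b=-14435/3657 c=1925/1219 d=-557/10971
  seg 2: a=-4 b=15202/3657 c=1368/1219 d=-703/1219
  seg 3: a=3 b=-17117/3657 c=-4959/1219 d=10052/3657
  seg 4: a=-3 b=-16715/3657 c=5093/1219 d=-5093/7314
S(13/4) = -504377/78016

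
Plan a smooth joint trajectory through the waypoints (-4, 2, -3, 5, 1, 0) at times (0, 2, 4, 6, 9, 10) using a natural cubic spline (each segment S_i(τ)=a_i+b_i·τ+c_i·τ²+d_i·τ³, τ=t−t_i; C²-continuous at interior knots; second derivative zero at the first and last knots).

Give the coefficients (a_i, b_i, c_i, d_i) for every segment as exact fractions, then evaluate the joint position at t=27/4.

  seg 0: a=-4 b=30155/6006 c=0 d=-12137/24024
  seg 1: a=2 b=-3128/3003 c=-12137/4004 d=6913/6006
  seg 2: a=-3 b=277/429 c=15515/4004 d=-26399/24024
  seg 3: a=5 b=1367/462 c=-2721/1001 d=703/1638
  seg 4: a=1 b=-5294/3003 c=2291/2002 d=-2291/6006
S(27/4) = 752263/128128

Δ: Δ0=3, Δ1=-5/2, Δ2=4, Δ3=-4/3, Δ4=-1
row 1: diag=8, rhs=-33; c'=1/4, d'=-33/8
row 2: denom=8−2·1/4=15/2; d'=(39−2·-33/8)/(15/2)=63/10
row 3: denom=10−2·4/15=142/15; d'=(-32−2·63/10)/(142/15)=-669/142
row 4: denom=8−3·45/142=1001/142; d'=(2−3·-669/142)/(1001/142)=2291/1001
back: M4=2291/1001
back: M3=-669/142−45/142·2291/1001=-5442/1001
back: M2=63/10−4/15·-5442/1001=15515/2002
back: M1=-33/8−1/4·15515/2002=-12137/2002
M: M0=0, M1=-12137/2002, M2=15515/2002, M3=-5442/1001, M4=2291/1001, M5=0
seg 0: a=-4, c=M0/2=0, d=(M1−M0)/(6·2)=-12137/24024, b=Δ0−h0·(2M0+M1)/6=30155/6006
seg 1: a=2, c=M1/2=-12137/4004, d=(M2−M1)/(6·2)=6913/6006, b=Δ1−h1·(2M1+M2)/6=-3128/3003
seg 2: a=-3, c=M2/2=15515/4004, d=(M3−M2)/(6·2)=-26399/24024, b=Δ2−h2·(2M2+M3)/6=277/429
seg 3: a=5, c=M3/2=-2721/1001, d=(M4−M3)/(6·3)=703/1638, b=Δ3−h3·(2M3+M4)/6=1367/462
seg 4: a=1, c=M4/2=2291/2002, d=(M5−M4)/(6·1)=-2291/6006, b=Δ4−h4·(2M4+M5)/6=-5294/3003
t_q=27/4 → seg 3, τ=3/4; S=5+1367/462·τ+-2721/1001·τ²+703/1638·τ³=752263/128128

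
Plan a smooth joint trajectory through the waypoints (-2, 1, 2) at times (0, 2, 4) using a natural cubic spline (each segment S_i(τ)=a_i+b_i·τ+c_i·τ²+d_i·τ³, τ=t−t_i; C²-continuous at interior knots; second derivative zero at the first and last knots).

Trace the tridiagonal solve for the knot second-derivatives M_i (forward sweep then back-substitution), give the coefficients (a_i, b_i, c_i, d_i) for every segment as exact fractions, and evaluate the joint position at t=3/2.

  seg 0: a=-2 b=7/4 c=0 d=-1/16
  seg 1: a=1 b=1 c=-3/8 d=1/16
S(3/2) = 53/128

Δ: Δ0=3/2, Δ1=1/2
row 1: diag=8, rhs=-6; c'=1/4, d'=-3/4
back: M1=-3/4
M: M0=0, M1=-3/4, M2=0
seg 0: a=-2, c=M0/2=0, d=(M1−M0)/(6·2)=-1/16, b=Δ0−h0·(2M0+M1)/6=7/4
seg 1: a=1, c=M1/2=-3/8, d=(M2−M1)/(6·2)=1/16, b=Δ1−h1·(2M1+M2)/6=1
t_q=3/2 → seg 0, τ=3/2; S=-2+7/4·τ+0·τ²+-1/16·τ³=53/128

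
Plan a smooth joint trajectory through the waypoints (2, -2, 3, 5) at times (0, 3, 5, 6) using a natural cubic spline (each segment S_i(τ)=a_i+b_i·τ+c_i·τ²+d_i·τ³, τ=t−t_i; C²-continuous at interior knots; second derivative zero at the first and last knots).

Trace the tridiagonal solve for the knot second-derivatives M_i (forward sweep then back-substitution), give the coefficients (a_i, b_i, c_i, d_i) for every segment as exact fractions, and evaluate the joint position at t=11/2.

Δ: Δ0=-4/3, Δ1=5/2, Δ2=2
row 1: diag=10, rhs=23; c'=1/5, d'=23/10
row 2: denom=6−2·1/5=28/5; d'=(-3−2·23/10)/(28/5)=-19/14
back: M2=-19/14
back: M1=23/10−1/5·-19/14=18/7
M: M0=0, M1=18/7, M2=-19/14, M3=0
seg 0: a=2, c=M0/2=0, d=(M1−M0)/(6·3)=1/7, b=Δ0−h0·(2M0+M1)/6=-55/21
seg 1: a=-2, c=M1/2=9/7, d=(M2−M1)/(6·2)=-55/168, b=Δ1−h1·(2M1+M2)/6=26/21
seg 2: a=3, c=M2/2=-19/28, d=(M3−M2)/(6·1)=19/84, b=Δ2−h2·(2M2+M3)/6=103/42
t_q=11/2 → seg 2, τ=1/2; S=3+103/42·τ+-19/28·τ²+19/84·τ³=915/224

  seg 0: a=2 b=-55/21 c=0 d=1/7
  seg 1: a=-2 b=26/21 c=9/7 d=-55/168
  seg 2: a=3 b=103/42 c=-19/28 d=19/84
S(11/2) = 915/224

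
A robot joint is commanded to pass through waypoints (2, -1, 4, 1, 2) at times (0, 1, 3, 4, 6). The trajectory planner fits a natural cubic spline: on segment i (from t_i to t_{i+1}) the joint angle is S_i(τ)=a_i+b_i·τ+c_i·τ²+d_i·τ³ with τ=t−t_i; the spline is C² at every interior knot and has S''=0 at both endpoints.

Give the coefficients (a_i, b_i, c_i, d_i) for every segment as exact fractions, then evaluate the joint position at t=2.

  seg 0: a=2 b=-549/124 c=0 d=177/124
  seg 1: a=-1 b=-9/62 c=531/124 d=-367/248
  seg 2: a=4 b=-24/31 c=-285/62 d=147/62
  seg 3: a=1 b=-177/62 c=78/31 d=-13/31
S(2) = 411/248

Δ: Δ0=-3, Δ1=5/2, Δ2=-3, Δ3=1/2
row 1: diag=6, rhs=33; c'=1/3, d'=11/2
row 2: denom=6−2·1/3=16/3; d'=(-33−2·11/2)/(16/3)=-33/4
row 3: denom=6−1·3/16=93/16; d'=(21−1·-33/4)/(93/16)=156/31
back: M3=156/31
back: M2=-33/4−3/16·156/31=-285/31
back: M1=11/2−1/3·-285/31=531/62
M: M0=0, M1=531/62, M2=-285/31, M3=156/31, M4=0
seg 0: a=2, c=M0/2=0, d=(M1−M0)/(6·1)=177/124, b=Δ0−h0·(2M0+M1)/6=-549/124
seg 1: a=-1, c=M1/2=531/124, d=(M2−M1)/(6·2)=-367/248, b=Δ1−h1·(2M1+M2)/6=-9/62
seg 2: a=4, c=M2/2=-285/62, d=(M3−M2)/(6·1)=147/62, b=Δ2−h2·(2M2+M3)/6=-24/31
seg 3: a=1, c=M3/2=78/31, d=(M4−M3)/(6·2)=-13/31, b=Δ3−h3·(2M3+M4)/6=-177/62
t_q=2 → seg 1, τ=1; S=-1+-9/62·τ+531/124·τ²+-367/248·τ³=411/248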